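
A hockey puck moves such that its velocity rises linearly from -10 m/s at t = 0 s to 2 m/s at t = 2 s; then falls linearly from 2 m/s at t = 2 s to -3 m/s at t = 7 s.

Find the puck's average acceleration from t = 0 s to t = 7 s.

Average acceleration = Δv/Δt = (-3 − -10)/(7 − 0) = 1 m/s².

1 m/s²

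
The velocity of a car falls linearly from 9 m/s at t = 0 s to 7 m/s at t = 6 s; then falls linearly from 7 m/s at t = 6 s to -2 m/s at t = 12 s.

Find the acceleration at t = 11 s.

-1.5 m/s²

Acceleration is the slope of the v-t graph on 6–12 s: (-2 − 7)/(12 − 6) = -1.5 m/s².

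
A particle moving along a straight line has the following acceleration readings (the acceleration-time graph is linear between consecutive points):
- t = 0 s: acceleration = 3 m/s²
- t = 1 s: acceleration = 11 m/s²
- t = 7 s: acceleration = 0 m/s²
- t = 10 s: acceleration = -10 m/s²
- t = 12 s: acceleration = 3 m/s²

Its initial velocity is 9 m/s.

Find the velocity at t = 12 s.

27 m/s

Δv equals the area under the a-t graph; then v = v₀ + Δv.
0–1 s: ½(3 + 11)(1) = 7 m/s
1–7 s: ½(11 + 0)(6) = 33 m/s
7–10 s: ½(0 + -10)(3) = -15 m/s
10–12 s: ½(-10 + 3)(2) = -7 m/s
Δv = 18 m/s, so v(12) = 9 + (18) = 27 m/s.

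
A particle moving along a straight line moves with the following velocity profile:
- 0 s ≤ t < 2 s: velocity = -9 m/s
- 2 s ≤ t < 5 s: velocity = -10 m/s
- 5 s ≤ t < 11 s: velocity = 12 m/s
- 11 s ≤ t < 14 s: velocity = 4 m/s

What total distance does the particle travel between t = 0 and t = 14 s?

Distance (not displacement) is the total path length: add the absolute areas under v-t.
0–2 s: |-9| × 2 = 18 m
2–5 s: |-10| × 3 = 30 m
5–11 s: |12| × 6 = 72 m
11–14 s: |4| × 3 = 12 m
Total distance = 132 m

132 m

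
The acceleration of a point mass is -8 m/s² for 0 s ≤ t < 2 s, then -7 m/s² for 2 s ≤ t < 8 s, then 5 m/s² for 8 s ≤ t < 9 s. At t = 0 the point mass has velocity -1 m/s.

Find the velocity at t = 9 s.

-54 m/s

Δv equals the area under the a-t graph; then v = v₀ + Δv.
0–2 s: -8 × 2 = -16 m/s
2–8 s: -7 × 6 = -42 m/s
8–9 s: 5 × 1 = 5 m/s
Δv = -53 m/s, so v(9) = -1 + (-53) = -54 m/s.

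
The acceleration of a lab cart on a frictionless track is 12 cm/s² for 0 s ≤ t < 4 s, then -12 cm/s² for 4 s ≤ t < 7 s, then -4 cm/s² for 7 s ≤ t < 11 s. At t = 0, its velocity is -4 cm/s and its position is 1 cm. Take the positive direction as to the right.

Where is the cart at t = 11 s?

159 cm

On each constant-a segment, Δv = aΔt and Δx = v₀Δt + ½aΔt²; chain segment to segment.
0–4 s: v starts -4 cm/s; Δx = -4·4 + ½·12·4² = 80 cm; v ends 44 cm/s.
4–7 s: v starts 44 cm/s; Δx = 44·3 + ½·-12·3² = 78 cm; v ends 8 cm/s.
7–11 s: v starts 8 cm/s; Δx = 8·4 + ½·-4·4² = 0 cm; v ends -8 cm/s.
x(11) = 1 + Σ Δx = 159 cm.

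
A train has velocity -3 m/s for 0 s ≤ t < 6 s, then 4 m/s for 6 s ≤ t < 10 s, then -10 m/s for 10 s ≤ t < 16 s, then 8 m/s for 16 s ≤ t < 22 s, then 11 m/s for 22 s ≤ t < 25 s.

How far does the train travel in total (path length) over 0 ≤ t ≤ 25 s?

175 m

Total distance travelled is ∫|v| dt — sum the magnitudes of each area piece.
0–6 s: |-3| × 6 = 18 m
6–10 s: |4| × 4 = 16 m
10–16 s: |-10| × 6 = 60 m
16–22 s: |8| × 6 = 48 m
22–25 s: |11| × 3 = 33 m
Total distance = 175 m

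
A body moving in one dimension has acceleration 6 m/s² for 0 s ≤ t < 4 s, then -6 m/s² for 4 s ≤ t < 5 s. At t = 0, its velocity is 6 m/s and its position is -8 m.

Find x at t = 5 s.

On each constant-a segment, Δv = aΔt and Δx = v₀Δt + ½aΔt²; chain segment to segment.
0–4 s: v starts 6 m/s; Δx = 6·4 + ½·6·4² = 72 m; v ends 30 m/s.
4–5 s: v starts 30 m/s; Δx = 30·1 + ½·-6·1² = 27 m; v ends 24 m/s.
x(5) = -8 + Σ Δx = 91 m.

91 m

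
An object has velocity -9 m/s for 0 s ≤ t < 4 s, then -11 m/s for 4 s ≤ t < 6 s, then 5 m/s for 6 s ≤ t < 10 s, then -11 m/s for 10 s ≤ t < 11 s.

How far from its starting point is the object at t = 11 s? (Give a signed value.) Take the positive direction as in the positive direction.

-49 m

Net displacement equals the area under the velocity-time graph (areas below the axis count negative).
0–4 s: -9 × 4 = -36 m
4–6 s: -11 × 2 = -22 m
6–10 s: 5 × 4 = 20 m
10–11 s: -11 × 1 = -11 m
Net displacement = -49 m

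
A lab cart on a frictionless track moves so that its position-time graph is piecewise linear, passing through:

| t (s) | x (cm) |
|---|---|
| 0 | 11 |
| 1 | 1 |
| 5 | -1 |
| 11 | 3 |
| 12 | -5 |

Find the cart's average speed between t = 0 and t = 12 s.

Average speed = (total path length)/(elapsed time); on a piecewise-linear x-t graph the path length is Σ|Δx|.
0–1 s: |Δx| = |1 − 11| = 10 cm
1–5 s: |Δx| = |-1 − 1| = 2 cm
5–11 s: |Δx| = |3 − -1| = 4 cm
11–12 s: |Δx| = |-5 − 3| = 8 cm
Total path = 24 cm; average speed = 24/12 = 2 cm/s.

2 cm/s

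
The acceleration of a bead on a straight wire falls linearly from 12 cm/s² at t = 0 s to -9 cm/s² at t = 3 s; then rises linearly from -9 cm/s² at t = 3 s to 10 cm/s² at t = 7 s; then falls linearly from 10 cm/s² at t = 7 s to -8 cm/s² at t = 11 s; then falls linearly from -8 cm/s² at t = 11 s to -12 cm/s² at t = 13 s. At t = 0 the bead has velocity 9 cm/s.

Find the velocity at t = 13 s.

Δv equals the area under the a-t graph; then v = v₀ + Δv.
0–3 s: ½(12 + -9)(3) = 4.5 cm/s
3–7 s: ½(-9 + 10)(4) = 2 cm/s
7–11 s: ½(10 + -8)(4) = 4 cm/s
11–13 s: ½(-8 + -12)(2) = -20 cm/s
Δv = -9.5 cm/s, so v(13) = 9 + (-9.5) = -0.5 cm/s.

-0.5 cm/s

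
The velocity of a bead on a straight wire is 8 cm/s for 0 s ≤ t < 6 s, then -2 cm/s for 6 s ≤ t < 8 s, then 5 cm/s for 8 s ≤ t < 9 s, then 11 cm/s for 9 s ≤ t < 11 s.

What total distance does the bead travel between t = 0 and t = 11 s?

Total distance travelled is ∫|v| dt — sum the magnitudes of each area piece.
0–6 s: |8| × 6 = 48 cm
6–8 s: |-2| × 2 = 4 cm
8–9 s: |5| × 1 = 5 cm
9–11 s: |11| × 2 = 22 cm
Total distance = 79 cm

79 cm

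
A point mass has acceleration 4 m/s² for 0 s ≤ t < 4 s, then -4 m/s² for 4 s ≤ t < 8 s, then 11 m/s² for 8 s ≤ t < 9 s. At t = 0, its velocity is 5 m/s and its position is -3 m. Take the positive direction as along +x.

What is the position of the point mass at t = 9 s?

111.5 m

On each constant-a segment, Δv = aΔt and Δx = v₀Δt + ½aΔt²; chain segment to segment.
0–4 s: v starts 5 m/s; Δx = 5·4 + ½·4·4² = 52 m; v ends 21 m/s.
4–8 s: v starts 21 m/s; Δx = 21·4 + ½·-4·4² = 52 m; v ends 5 m/s.
8–9 s: v starts 5 m/s; Δx = 5·1 + ½·11·1² = 10.5 m; v ends 16 m/s.
x(9) = -3 + Σ Δx = 111.5 m.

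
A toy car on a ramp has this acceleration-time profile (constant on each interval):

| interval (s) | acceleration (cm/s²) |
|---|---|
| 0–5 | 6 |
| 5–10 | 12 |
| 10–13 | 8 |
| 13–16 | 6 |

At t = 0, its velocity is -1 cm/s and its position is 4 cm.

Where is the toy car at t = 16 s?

On each constant-a segment, Δv = aΔt and Δx = v₀Δt + ½aΔt²; chain segment to segment.
0–5 s: v starts -1 cm/s; Δx = -1·5 + ½·6·5² = 70 cm; v ends 29 cm/s.
5–10 s: v starts 29 cm/s; Δx = 29·5 + ½·12·5² = 295 cm; v ends 89 cm/s.
10–13 s: v starts 89 cm/s; Δx = 89·3 + ½·8·3² = 303 cm; v ends 113 cm/s.
13–16 s: v starts 113 cm/s; Δx = 113·3 + ½·6·3² = 366 cm; v ends 131 cm/s.
x(16) = 4 + Σ Δx = 1038 cm.

1038 cm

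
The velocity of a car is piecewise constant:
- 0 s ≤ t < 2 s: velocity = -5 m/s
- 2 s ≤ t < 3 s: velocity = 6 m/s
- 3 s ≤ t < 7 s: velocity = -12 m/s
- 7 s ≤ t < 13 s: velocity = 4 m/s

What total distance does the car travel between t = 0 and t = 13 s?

Total distance travelled is ∫|v| dt — sum the magnitudes of each area piece.
0–2 s: |-5| × 2 = 10 m
2–3 s: |6| × 1 = 6 m
3–7 s: |-12| × 4 = 48 m
7–13 s: |4| × 6 = 24 m
Total distance = 88 m

88 m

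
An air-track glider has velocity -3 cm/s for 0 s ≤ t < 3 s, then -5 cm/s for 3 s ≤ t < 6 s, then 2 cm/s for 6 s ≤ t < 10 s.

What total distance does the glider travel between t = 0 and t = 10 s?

Total distance travelled is ∫|v| dt — sum the magnitudes of each area piece.
0–3 s: |-3| × 3 = 9 cm
3–6 s: |-5| × 3 = 15 cm
6–10 s: |2| × 4 = 8 cm
Total distance = 32 cm

32 cm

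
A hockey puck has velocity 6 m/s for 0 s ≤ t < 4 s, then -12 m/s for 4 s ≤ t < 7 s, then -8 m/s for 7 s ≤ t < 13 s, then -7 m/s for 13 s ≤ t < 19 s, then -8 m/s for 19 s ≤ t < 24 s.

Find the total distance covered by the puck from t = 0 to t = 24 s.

190 m

Total distance travelled is ∫|v| dt — sum the magnitudes of each area piece.
0–4 s: |6| × 4 = 24 m
4–7 s: |-12| × 3 = 36 m
7–13 s: |-8| × 6 = 48 m
13–19 s: |-7| × 6 = 42 m
19–24 s: |-8| × 5 = 40 m
Total distance = 190 m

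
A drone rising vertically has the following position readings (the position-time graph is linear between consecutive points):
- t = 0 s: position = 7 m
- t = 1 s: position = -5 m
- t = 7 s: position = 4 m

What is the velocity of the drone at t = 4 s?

1.5 m/s

Velocity is the slope of the x-t graph on 1–7 s: (4 − -5)/(7 − 1) = 1.5 m/s.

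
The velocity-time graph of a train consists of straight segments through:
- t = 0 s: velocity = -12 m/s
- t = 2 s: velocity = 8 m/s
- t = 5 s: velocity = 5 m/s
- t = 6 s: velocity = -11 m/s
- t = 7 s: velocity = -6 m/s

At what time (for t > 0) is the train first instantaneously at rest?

t = 1.2 s

v changes sign on 0–2 s (from -12 to 8); the graph is linear there, so v = 0 at t = 0 + (12)·(2 − 0)/(8 − -12) = 1.2 s.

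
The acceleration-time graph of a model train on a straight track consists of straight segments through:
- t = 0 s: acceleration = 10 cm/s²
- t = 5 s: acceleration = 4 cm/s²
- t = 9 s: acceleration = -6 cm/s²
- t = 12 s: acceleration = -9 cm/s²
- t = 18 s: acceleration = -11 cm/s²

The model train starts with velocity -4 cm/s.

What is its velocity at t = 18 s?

Δv equals the area under the a-t graph; then v = v₀ + Δv.
0–5 s: ½(10 + 4)(5) = 35 cm/s
5–9 s: ½(4 + -6)(4) = -4 cm/s
9–12 s: ½(-6 + -9)(3) = -22.5 cm/s
12–18 s: ½(-9 + -11)(6) = -60 cm/s
Δv = -51.5 cm/s, so v(18) = -4 + (-51.5) = -55.5 cm/s.

-55.5 cm/s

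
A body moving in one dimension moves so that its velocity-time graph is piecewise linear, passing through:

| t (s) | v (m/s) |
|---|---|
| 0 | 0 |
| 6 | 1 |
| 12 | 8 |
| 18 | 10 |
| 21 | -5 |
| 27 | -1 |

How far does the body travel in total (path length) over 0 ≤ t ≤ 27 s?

Distance (not displacement) is the total path length: add the absolute areas under v-t.
0–6 s: |½(0 + 1)(6)| = 3 m
6–12 s: |½(1 + 8)(6)| = 27 m
12–18 s: |½(8 + 10)(6)| = 54 m
18–21 s: v = 0 at t = 20 s; triangle areas 10 + 2.5 = 12.5 m
21–27 s: |½(-5 + -1)(6)| = 18 m
Total distance = 114.5 m

114.5 m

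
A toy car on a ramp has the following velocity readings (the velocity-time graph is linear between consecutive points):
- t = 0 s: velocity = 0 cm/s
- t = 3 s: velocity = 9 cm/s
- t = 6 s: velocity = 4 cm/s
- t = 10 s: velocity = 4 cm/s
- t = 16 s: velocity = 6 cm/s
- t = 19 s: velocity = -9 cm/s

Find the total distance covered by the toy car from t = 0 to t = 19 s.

Total distance travelled is ∫|v| dt — sum the magnitudes of each area piece.
0–3 s: |½(0 + 9)(3)| = 13.5 cm
3–6 s: |½(9 + 4)(3)| = 19.5 cm
6–10 s: |4| × 4 = 16 cm
10–16 s: |½(4 + 6)(6)| = 30 cm
16–19 s: v = 0 at t = 17.2 s; triangle areas 3.6 + 8.1 = 11.7 cm
Total distance = 90.7 cm

90.7 cm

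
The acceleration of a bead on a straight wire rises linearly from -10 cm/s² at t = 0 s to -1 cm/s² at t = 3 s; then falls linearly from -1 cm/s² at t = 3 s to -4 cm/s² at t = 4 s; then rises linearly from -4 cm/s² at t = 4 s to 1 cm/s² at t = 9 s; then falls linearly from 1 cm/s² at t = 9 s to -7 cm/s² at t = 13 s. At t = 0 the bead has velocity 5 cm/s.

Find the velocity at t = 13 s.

Δv equals the area under the a-t graph; then v = v₀ + Δv.
0–3 s: ½(-10 + -1)(3) = -16.5 cm/s
3–4 s: ½(-1 + -4)(1) = -2.5 cm/s
4–9 s: ½(-4 + 1)(5) = -7.5 cm/s
9–13 s: ½(1 + -7)(4) = -12 cm/s
Δv = -38.5 cm/s, so v(13) = 5 + (-38.5) = -33.5 cm/s.

-33.5 cm/s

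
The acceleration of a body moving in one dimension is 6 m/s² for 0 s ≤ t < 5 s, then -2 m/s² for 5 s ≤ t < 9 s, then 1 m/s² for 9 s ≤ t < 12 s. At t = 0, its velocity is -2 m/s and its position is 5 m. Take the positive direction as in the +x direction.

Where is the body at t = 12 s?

230.5 m

On each constant-a segment, Δv = aΔt and Δx = v₀Δt + ½aΔt²; chain segment to segment.
0–5 s: v starts -2 m/s; Δx = -2·5 + ½·6·5² = 65 m; v ends 28 m/s.
5–9 s: v starts 28 m/s; Δx = 28·4 + ½·-2·4² = 96 m; v ends 20 m/s.
9–12 s: v starts 20 m/s; Δx = 20·3 + ½·1·3² = 64.5 m; v ends 23 m/s.
x(12) = 5 + Σ Δx = 230.5 m.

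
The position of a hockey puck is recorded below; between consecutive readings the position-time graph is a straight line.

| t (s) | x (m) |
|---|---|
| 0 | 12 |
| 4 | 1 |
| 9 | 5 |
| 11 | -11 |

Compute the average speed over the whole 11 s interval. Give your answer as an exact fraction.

31/11 m/s

Average speed = (total path length)/(elapsed time); on a piecewise-linear x-t graph the path length is Σ|Δx|.
0–4 s: |Δx| = |1 − 12| = 11 m
4–9 s: |Δx| = |5 − 1| = 4 m
9–11 s: |Δx| = |-11 − 5| = 16 m
Total path = 31 m; average speed = 31/11 = 31/11 m/s.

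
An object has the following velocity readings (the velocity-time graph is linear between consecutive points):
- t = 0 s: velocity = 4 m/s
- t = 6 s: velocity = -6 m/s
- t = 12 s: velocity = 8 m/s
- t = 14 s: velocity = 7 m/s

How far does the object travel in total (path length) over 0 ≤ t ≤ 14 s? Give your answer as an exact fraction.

Total distance travelled is ∫|v| dt — sum the magnitudes of each area piece.
0–6 s: v = 0 at t = 2.4 s; triangle areas 4.8 + 10.8 = 15.6 m
6–12 s: v = 0 at t = 60/7 s; triangle areas 54/7 + 96/7 = 150/7 m
12–14 s: |½(8 + 7)(2)| = 15 m
Total distance = 1821/35 m

1821/35 m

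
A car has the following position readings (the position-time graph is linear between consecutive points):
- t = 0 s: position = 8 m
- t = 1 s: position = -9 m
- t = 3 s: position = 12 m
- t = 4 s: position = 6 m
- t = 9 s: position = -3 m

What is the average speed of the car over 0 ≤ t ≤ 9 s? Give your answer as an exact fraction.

Average speed = (total path length)/(elapsed time); on a piecewise-linear x-t graph the path length is Σ|Δx|.
0–1 s: |Δx| = |-9 − 8| = 17 m
1–3 s: |Δx| = |12 − -9| = 21 m
3–4 s: |Δx| = |6 − 12| = 6 m
4–9 s: |Δx| = |-3 − 6| = 9 m
Total path = 53 m; average speed = 53/9 = 53/9 m/s.

53/9 m/s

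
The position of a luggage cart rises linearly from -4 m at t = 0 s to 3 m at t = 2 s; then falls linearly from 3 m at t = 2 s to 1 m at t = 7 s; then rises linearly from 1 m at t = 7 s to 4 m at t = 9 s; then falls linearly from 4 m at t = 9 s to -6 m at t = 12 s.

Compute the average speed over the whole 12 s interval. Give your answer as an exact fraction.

Average speed = (total path length)/(elapsed time); on a piecewise-linear x-t graph the path length is Σ|Δx|.
0–2 s: |Δx| = |3 − -4| = 7 m
2–7 s: |Δx| = |1 − 3| = 2 m
7–9 s: |Δx| = |4 − 1| = 3 m
9–12 s: |Δx| = |-6 − 4| = 10 m
Total path = 22 m; average speed = 22/12 = 11/6 m/s.

11/6 m/s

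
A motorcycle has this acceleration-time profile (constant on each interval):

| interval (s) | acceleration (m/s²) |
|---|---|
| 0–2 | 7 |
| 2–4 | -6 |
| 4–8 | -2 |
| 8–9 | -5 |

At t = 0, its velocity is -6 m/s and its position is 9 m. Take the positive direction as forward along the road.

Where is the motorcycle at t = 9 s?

On each constant-a segment, Δv = aΔt and Δx = v₀Δt + ½aΔt²; chain segment to segment.
0–2 s: v starts -6 m/s; Δx = -6·2 + ½·7·2² = 2 m; v ends 8 m/s.
2–4 s: v starts 8 m/s; Δx = 8·2 + ½·-6·2² = 4 m; v ends -4 m/s.
4–8 s: v starts -4 m/s; Δx = -4·4 + ½·-2·4² = -32 m; v ends -12 m/s.
8–9 s: v starts -12 m/s; Δx = -12·1 + ½·-5·1² = -14.5 m; v ends -17 m/s.
x(9) = 9 + Σ Δx = -31.5 m.

-31.5 m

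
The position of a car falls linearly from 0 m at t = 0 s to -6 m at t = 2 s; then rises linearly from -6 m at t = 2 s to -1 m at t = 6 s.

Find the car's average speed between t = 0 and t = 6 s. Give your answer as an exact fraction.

Average speed = (total path length)/(elapsed time); on a piecewise-linear x-t graph the path length is Σ|Δx|.
0–2 s: |Δx| = |-6 − 0| = 6 m
2–6 s: |Δx| = |-1 − -6| = 5 m
Total path = 11 m; average speed = 11/6 = 11/6 m/s.

11/6 m/s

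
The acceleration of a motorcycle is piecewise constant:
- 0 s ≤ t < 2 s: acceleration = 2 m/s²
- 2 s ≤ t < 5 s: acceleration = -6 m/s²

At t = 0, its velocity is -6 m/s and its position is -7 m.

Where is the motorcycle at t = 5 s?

On each constant-a segment, Δv = aΔt and Δx = v₀Δt + ½aΔt²; chain segment to segment.
0–2 s: v starts -6 m/s; Δx = -6·2 + ½·2·2² = -8 m; v ends -2 m/s.
2–5 s: v starts -2 m/s; Δx = -2·3 + ½·-6·3² = -33 m; v ends -20 m/s.
x(5) = -7 + Σ Δx = -48 m.

-48 m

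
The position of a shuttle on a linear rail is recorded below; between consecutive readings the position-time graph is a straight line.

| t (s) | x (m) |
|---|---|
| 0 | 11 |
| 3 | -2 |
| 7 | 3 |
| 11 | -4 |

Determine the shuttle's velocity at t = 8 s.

-1.75 m/s

Velocity is the slope of the x-t graph on 7–11 s: (-4 − 3)/(11 − 7) = -1.75 m/s.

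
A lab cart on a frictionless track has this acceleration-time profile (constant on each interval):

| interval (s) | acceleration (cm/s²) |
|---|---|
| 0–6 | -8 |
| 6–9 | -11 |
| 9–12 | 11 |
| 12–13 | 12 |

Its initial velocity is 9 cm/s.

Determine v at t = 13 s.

-27 cm/s

Δv equals the area under the a-t graph; then v = v₀ + Δv.
0–6 s: -8 × 6 = -48 cm/s
6–9 s: -11 × 3 = -33 cm/s
9–12 s: 11 × 3 = 33 cm/s
12–13 s: 12 × 1 = 12 cm/s
Δv = -36 cm/s, so v(13) = 9 + (-36) = -27 cm/s.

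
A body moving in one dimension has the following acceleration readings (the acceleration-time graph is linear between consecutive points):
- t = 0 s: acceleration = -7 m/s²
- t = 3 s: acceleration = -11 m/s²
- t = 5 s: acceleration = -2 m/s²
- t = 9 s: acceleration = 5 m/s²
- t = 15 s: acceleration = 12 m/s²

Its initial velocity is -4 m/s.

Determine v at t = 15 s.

13 m/s

Δv equals the area under the a-t graph; then v = v₀ + Δv.
0–3 s: ½(-7 + -11)(3) = -27 m/s
3–5 s: ½(-11 + -2)(2) = -13 m/s
5–9 s: ½(-2 + 5)(4) = 6 m/s
9–15 s: ½(5 + 12)(6) = 51 m/s
Δv = 17 m/s, so v(15) = -4 + (17) = 13 m/s.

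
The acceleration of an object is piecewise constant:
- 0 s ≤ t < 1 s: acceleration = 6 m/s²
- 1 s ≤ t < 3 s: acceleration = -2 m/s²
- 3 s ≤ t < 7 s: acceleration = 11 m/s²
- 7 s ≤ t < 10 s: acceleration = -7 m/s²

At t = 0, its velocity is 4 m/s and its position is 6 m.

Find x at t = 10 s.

259.5 m

On each constant-a segment, Δv = aΔt and Δx = v₀Δt + ½aΔt²; chain segment to segment.
0–1 s: v starts 4 m/s; Δx = 4·1 + ½·6·1² = 7 m; v ends 10 m/s.
1–3 s: v starts 10 m/s; Δx = 10·2 + ½·-2·2² = 16 m; v ends 6 m/s.
3–7 s: v starts 6 m/s; Δx = 6·4 + ½·11·4² = 112 m; v ends 50 m/s.
7–10 s: v starts 50 m/s; Δx = 50·3 + ½·-7·3² = 118.5 m; v ends 29 m/s.
x(10) = 6 + Σ Δx = 259.5 m.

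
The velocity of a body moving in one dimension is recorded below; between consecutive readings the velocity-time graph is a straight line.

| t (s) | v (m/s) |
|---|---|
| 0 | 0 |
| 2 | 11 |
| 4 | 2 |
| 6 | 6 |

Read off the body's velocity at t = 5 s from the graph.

On 4–6 s the graph is linear from 2 to 6 m/s: v(5) = 2 + (6 − 2)·(5 − 4)/(6 − 4) = 4 m/s.

4 m/s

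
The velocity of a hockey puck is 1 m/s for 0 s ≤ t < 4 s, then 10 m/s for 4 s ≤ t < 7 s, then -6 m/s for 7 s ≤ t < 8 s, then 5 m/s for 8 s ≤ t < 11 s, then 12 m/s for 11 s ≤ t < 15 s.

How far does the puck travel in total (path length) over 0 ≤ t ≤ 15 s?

Total distance travelled is ∫|v| dt — sum the magnitudes of each area piece.
0–4 s: |1| × 4 = 4 m
4–7 s: |10| × 3 = 30 m
7–8 s: |-6| × 1 = 6 m
8–11 s: |5| × 3 = 15 m
11–15 s: |12| × 4 = 48 m
Total distance = 103 m

103 m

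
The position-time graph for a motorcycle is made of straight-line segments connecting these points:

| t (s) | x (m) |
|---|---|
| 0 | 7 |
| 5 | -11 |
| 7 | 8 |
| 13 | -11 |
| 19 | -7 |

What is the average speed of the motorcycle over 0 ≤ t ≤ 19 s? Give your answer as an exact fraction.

Average speed = (total path length)/(elapsed time); on a piecewise-linear x-t graph the path length is Σ|Δx|.
0–5 s: |Δx| = |-11 − 7| = 18 m
5–7 s: |Δx| = |8 − -11| = 19 m
7–13 s: |Δx| = |-11 − 8| = 19 m
13–19 s: |Δx| = |-7 − -11| = 4 m
Total path = 60 m; average speed = 60/19 = 60/19 m/s.

60/19 m/s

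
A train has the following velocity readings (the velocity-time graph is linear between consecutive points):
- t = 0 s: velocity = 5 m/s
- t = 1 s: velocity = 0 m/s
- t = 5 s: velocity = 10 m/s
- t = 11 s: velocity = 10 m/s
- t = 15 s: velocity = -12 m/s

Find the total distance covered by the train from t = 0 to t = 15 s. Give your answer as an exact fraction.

Total distance travelled is ∫|v| dt — sum the magnitudes of each area piece.
0–1 s: |½(5 + 0)(1)| = 2.5 m
1–5 s: |½(0 + 10)(4)| = 20 m
5–11 s: |10| × 6 = 60 m
11–15 s: v = 0 at t = 141/11 s; triangle areas 100/11 + 144/11 = 244/11 m
Total distance = 2303/22 m

2303/22 m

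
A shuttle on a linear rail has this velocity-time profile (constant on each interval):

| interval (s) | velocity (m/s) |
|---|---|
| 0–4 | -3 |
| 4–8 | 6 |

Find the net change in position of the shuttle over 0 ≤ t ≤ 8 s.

12 m

Net displacement equals the area under the velocity-time graph (areas below the axis count negative).
0–4 s: -3 × 4 = -12 m
4–8 s: 6 × 4 = 24 m
Net displacement = 12 m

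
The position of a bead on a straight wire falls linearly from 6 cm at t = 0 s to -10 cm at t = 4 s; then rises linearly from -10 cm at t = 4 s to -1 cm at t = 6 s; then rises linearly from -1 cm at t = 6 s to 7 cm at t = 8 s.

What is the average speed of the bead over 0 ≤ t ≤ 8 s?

4.125 cm/s

Average speed = (total path length)/(elapsed time); on a piecewise-linear x-t graph the path length is Σ|Δx|.
0–4 s: |Δx| = |-10 − 6| = 16 cm
4–6 s: |Δx| = |-1 − -10| = 9 cm
6–8 s: |Δx| = |7 − -1| = 8 cm
Total path = 33 cm; average speed = 33/8 = 4.125 cm/s.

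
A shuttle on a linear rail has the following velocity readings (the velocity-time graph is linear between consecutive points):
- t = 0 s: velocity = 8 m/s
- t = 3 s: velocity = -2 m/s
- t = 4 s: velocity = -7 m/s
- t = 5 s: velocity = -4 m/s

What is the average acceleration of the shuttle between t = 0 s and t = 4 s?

Average acceleration = Δv/Δt = (-7 − 8)/(4 − 0) = -3.75 m/s².

-3.75 m/s²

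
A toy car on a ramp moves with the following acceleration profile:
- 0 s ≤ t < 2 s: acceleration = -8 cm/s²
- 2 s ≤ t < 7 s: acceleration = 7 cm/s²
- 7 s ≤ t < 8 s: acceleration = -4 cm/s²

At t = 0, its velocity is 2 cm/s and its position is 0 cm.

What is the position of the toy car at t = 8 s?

24.5 cm

On each constant-a segment, Δv = aΔt and Δx = v₀Δt + ½aΔt²; chain segment to segment.
0–2 s: v starts 2 cm/s; Δx = 2·2 + ½·-8·2² = -12 cm; v ends -14 cm/s.
2–7 s: v starts -14 cm/s; Δx = -14·5 + ½·7·5² = 17.5 cm; v ends 21 cm/s.
7–8 s: v starts 21 cm/s; Δx = 21·1 + ½·-4·1² = 19 cm; v ends 17 cm/s.
x(8) = 0 + Σ Δx = 24.5 cm.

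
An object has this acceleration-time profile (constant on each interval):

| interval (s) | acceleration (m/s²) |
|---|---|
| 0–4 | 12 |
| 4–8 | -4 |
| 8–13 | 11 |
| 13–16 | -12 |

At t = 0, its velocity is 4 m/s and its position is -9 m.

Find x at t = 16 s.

On each constant-a segment, Δv = aΔt and Δx = v₀Δt + ½aΔt²; chain segment to segment.
0–4 s: v starts 4 m/s; Δx = 4·4 + ½·12·4² = 112 m; v ends 52 m/s.
4–8 s: v starts 52 m/s; Δx = 52·4 + ½·-4·4² = 176 m; v ends 36 m/s.
8–13 s: v starts 36 m/s; Δx = 36·5 + ½·11·5² = 317.5 m; v ends 91 m/s.
13–16 s: v starts 91 m/s; Δx = 91·3 + ½·-12·3² = 219 m; v ends 55 m/s.
x(16) = -9 + Σ Δx = 815.5 m.

815.5 m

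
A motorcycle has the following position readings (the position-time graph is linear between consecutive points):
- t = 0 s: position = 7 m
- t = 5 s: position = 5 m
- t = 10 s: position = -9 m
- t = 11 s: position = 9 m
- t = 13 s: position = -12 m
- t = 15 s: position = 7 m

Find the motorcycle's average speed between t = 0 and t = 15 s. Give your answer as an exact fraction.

74/15 m/s

Average speed = (total path length)/(elapsed time); on a piecewise-linear x-t graph the path length is Σ|Δx|.
0–5 s: |Δx| = |5 − 7| = 2 m
5–10 s: |Δx| = |-9 − 5| = 14 m
10–11 s: |Δx| = |9 − -9| = 18 m
11–13 s: |Δx| = |-12 − 9| = 21 m
13–15 s: |Δx| = |7 − -12| = 19 m
Total path = 74 m; average speed = 74/15 = 74/15 m/s.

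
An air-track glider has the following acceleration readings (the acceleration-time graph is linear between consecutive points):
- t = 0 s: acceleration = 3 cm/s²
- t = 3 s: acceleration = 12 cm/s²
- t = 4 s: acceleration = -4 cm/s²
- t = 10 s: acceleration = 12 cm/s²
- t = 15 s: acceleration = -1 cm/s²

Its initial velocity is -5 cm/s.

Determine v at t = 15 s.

73 cm/s

Δv equals the area under the a-t graph; then v = v₀ + Δv.
0–3 s: ½(3 + 12)(3) = 22.5 cm/s
3–4 s: ½(12 + -4)(1) = 4 cm/s
4–10 s: ½(-4 + 12)(6) = 24 cm/s
10–15 s: ½(12 + -1)(5) = 27.5 cm/s
Δv = 78 cm/s, so v(15) = -5 + (78) = 73 cm/s.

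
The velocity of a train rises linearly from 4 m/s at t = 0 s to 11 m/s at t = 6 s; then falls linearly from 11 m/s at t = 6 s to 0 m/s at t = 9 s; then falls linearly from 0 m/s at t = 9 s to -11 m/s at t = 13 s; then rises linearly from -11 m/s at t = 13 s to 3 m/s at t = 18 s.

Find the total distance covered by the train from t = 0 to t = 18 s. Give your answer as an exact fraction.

747/7 m

Total distance travelled is ∫|v| dt — sum the magnitudes of each area piece.
0–6 s: |½(4 + 11)(6)| = 45 m
6–9 s: |½(11 + 0)(3)| = 16.5 m
9–13 s: |½(0 + -11)(4)| = 22 m
13–18 s: v = 0 at t = 237/14 s; triangle areas 605/28 + 45/28 = 325/14 m
Total distance = 747/7 m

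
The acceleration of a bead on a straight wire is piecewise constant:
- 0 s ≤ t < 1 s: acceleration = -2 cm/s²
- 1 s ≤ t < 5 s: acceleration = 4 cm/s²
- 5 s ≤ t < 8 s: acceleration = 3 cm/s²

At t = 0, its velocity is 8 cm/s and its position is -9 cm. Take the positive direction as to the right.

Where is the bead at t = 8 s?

133.5 cm

On each constant-a segment, Δv = aΔt and Δx = v₀Δt + ½aΔt²; chain segment to segment.
0–1 s: v starts 8 cm/s; Δx = 8·1 + ½·-2·1² = 7 cm; v ends 6 cm/s.
1–5 s: v starts 6 cm/s; Δx = 6·4 + ½·4·4² = 56 cm; v ends 22 cm/s.
5–8 s: v starts 22 cm/s; Δx = 22·3 + ½·3·3² = 79.5 cm; v ends 31 cm/s.
x(8) = -9 + Σ Δx = 133.5 cm.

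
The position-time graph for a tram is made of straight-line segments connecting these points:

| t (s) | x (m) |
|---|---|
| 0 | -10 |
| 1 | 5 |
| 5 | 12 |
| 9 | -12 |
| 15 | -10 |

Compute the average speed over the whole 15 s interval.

Average speed = (total path length)/(elapsed time); on a piecewise-linear x-t graph the path length is Σ|Δx|.
0–1 s: |Δx| = |5 − -10| = 15 m
1–5 s: |Δx| = |12 − 5| = 7 m
5–9 s: |Δx| = |-12 − 12| = 24 m
9–15 s: |Δx| = |-10 − -12| = 2 m
Total path = 48 m; average speed = 48/15 = 3.2 m/s.

3.2 m/s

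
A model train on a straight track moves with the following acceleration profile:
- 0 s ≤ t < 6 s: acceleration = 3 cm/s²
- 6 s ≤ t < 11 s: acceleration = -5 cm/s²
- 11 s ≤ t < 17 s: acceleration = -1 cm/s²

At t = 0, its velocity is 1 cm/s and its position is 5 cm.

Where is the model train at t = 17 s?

43.5 cm

On each constant-a segment, Δv = aΔt and Δx = v₀Δt + ½aΔt²; chain segment to segment.
0–6 s: v starts 1 cm/s; Δx = 1·6 + ½·3·6² = 60 cm; v ends 19 cm/s.
6–11 s: v starts 19 cm/s; Δx = 19·5 + ½·-5·5² = 32.5 cm; v ends -6 cm/s.
11–17 s: v starts -6 cm/s; Δx = -6·6 + ½·-1·6² = -54 cm; v ends -12 cm/s.
x(17) = 5 + Σ Δx = 43.5 cm.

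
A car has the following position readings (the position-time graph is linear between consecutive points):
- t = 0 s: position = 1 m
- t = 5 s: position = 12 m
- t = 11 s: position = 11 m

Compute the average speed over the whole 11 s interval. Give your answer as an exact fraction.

12/11 m/s

Average speed = (total path length)/(elapsed time); on a piecewise-linear x-t graph the path length is Σ|Δx|.
0–5 s: |Δx| = |12 − 1| = 11 m
5–11 s: |Δx| = |11 − 12| = 1 m
Total path = 12 m; average speed = 12/11 = 12/11 m/s.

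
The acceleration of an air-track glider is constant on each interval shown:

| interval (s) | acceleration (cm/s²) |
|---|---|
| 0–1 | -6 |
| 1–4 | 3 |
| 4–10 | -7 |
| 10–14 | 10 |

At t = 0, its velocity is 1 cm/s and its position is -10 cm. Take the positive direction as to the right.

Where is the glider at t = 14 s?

On each constant-a segment, Δv = aΔt and Δx = v₀Δt + ½aΔt²; chain segment to segment.
0–1 s: v starts 1 cm/s; Δx = 1·1 + ½·-6·1² = -2 cm; v ends -5 cm/s.
1–4 s: v starts -5 cm/s; Δx = -5·3 + ½·3·3² = -1.5 cm; v ends 4 cm/s.
4–10 s: v starts 4 cm/s; Δx = 4·6 + ½·-7·6² = -102 cm; v ends -38 cm/s.
10–14 s: v starts -38 cm/s; Δx = -38·4 + ½·10·4² = -72 cm; v ends 2 cm/s.
x(14) = -10 + Σ Δx = -187.5 cm.

-187.5 cm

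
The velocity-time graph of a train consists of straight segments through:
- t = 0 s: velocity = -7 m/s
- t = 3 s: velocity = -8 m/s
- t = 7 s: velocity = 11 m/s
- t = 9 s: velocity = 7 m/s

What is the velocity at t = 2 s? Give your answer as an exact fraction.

-23/3 m/s

On 0–3 s the graph is linear from -7 to -8 m/s: v(2) = -7 + (-8 − -7)·(2 − 0)/(3 − 0) = -23/3 m/s.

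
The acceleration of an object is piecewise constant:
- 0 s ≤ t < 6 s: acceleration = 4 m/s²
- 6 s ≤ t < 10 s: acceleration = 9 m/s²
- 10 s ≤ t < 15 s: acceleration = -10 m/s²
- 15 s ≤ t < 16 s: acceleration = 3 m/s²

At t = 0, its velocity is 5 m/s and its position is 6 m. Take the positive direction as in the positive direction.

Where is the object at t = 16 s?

On each constant-a segment, Δv = aΔt and Δx = v₀Δt + ½aΔt²; chain segment to segment.
0–6 s: v starts 5 m/s; Δx = 5·6 + ½·4·6² = 102 m; v ends 29 m/s.
6–10 s: v starts 29 m/s; Δx = 29·4 + ½·9·4² = 188 m; v ends 65 m/s.
10–15 s: v starts 65 m/s; Δx = 65·5 + ½·-10·5² = 200 m; v ends 15 m/s.
15–16 s: v starts 15 m/s; Δx = 15·1 + ½·3·1² = 16.5 m; v ends 18 m/s.
x(16) = 6 + Σ Δx = 512.5 m.

512.5 m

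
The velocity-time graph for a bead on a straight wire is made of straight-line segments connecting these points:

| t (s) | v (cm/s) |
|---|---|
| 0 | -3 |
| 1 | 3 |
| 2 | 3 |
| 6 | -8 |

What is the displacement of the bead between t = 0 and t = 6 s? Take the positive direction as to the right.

-7 cm

Net displacement equals the area under the velocity-time graph (areas below the axis count negative).
0–1 s: ½(-3 + 3)(1) = 0 cm
1–2 s: 3 × 1 = 3 cm
2–6 s: ½(3 + -8)(4) = -10 cm
Net displacement = -7 cm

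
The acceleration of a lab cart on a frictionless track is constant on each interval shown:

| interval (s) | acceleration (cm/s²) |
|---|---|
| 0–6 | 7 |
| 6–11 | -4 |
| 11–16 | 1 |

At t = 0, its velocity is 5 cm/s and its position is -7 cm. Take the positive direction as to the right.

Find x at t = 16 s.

On each constant-a segment, Δv = aΔt and Δx = v₀Δt + ½aΔt²; chain segment to segment.
0–6 s: v starts 5 cm/s; Δx = 5·6 + ½·7·6² = 156 cm; v ends 47 cm/s.
6–11 s: v starts 47 cm/s; Δx = 47·5 + ½·-4·5² = 185 cm; v ends 27 cm/s.
11–16 s: v starts 27 cm/s; Δx = 27·5 + ½·1·5² = 147.5 cm; v ends 32 cm/s.
x(16) = -7 + Σ Δx = 481.5 cm.

481.5 cm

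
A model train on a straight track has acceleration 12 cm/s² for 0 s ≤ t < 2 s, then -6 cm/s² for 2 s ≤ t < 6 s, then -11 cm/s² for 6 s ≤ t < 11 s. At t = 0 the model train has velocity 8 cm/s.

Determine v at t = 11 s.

Δv equals the area under the a-t graph; then v = v₀ + Δv.
0–2 s: 12 × 2 = 24 cm/s
2–6 s: -6 × 4 = -24 cm/s
6–11 s: -11 × 5 = -55 cm/s
Δv = -55 cm/s, so v(11) = 8 + (-55) = -47 cm/s.

-47 cm/s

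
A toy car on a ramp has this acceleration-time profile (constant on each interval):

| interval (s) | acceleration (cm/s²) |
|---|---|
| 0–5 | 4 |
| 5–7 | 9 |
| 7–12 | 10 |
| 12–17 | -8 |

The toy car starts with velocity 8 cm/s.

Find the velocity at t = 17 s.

Δv equals the area under the a-t graph; then v = v₀ + Δv.
0–5 s: 4 × 5 = 20 cm/s
5–7 s: 9 × 2 = 18 cm/s
7–12 s: 10 × 5 = 50 cm/s
12–17 s: -8 × 5 = -40 cm/s
Δv = 48 cm/s, so v(17) = 8 + (48) = 56 cm/s.

56 cm/s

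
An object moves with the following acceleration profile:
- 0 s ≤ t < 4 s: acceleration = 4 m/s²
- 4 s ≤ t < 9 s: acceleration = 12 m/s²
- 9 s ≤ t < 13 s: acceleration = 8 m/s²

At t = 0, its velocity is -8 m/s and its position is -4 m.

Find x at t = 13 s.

On each constant-a segment, Δv = aΔt and Δx = v₀Δt + ½aΔt²; chain segment to segment.
0–4 s: v starts -8 m/s; Δx = -8·4 + ½·4·4² = 0 m; v ends 8 m/s.
4–9 s: v starts 8 m/s; Δx = 8·5 + ½·12·5² = 190 m; v ends 68 m/s.
9–13 s: v starts 68 m/s; Δx = 68·4 + ½·8·4² = 336 m; v ends 100 m/s.
x(13) = -4 + Σ Δx = 522 m.

522 m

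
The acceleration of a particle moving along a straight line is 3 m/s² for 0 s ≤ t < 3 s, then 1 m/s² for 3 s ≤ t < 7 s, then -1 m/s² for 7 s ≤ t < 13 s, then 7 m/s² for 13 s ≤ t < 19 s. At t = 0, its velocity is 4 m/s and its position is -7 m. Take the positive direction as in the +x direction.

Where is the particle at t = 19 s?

On each constant-a segment, Δv = aΔt and Δx = v₀Δt + ½aΔt²; chain segment to segment.
0–3 s: v starts 4 m/s; Δx = 4·3 + ½·3·3² = 25.5 m; v ends 13 m/s.
3–7 s: v starts 13 m/s; Δx = 13·4 + ½·1·4² = 60 m; v ends 17 m/s.
7–13 s: v starts 17 m/s; Δx = 17·6 + ½·-1·6² = 84 m; v ends 11 m/s.
13–19 s: v starts 11 m/s; Δx = 11·6 + ½·7·6² = 192 m; v ends 53 m/s.
x(19) = -7 + Σ Δx = 354.5 m.

354.5 m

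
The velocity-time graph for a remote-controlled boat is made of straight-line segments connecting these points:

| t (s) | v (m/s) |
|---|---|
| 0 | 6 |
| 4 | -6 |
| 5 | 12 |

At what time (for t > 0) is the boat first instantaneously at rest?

t = 2 s

v changes sign on 0–4 s (from 6 to -6); the graph is linear there, so v = 0 at t = 0 + (-6)·(4 − 0)/(-6 − 6) = 2 s.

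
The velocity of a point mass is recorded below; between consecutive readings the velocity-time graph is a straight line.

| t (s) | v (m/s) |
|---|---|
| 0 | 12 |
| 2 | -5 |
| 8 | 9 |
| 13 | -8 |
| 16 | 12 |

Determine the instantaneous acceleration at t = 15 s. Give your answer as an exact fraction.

Acceleration is the slope of the v-t graph on 13–16 s: (12 − -8)/(16 − 13) = 20/3 m/s².

20/3 m/s²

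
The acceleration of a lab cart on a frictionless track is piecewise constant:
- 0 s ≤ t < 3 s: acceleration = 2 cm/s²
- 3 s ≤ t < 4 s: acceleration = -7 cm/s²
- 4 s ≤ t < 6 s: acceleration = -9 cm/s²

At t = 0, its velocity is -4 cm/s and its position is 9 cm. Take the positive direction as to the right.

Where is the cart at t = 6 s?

-23.5 cm

On each constant-a segment, Δv = aΔt and Δx = v₀Δt + ½aΔt²; chain segment to segment.
0–3 s: v starts -4 cm/s; Δx = -4·3 + ½·2·3² = -3 cm; v ends 2 cm/s.
3–4 s: v starts 2 cm/s; Δx = 2·1 + ½·-7·1² = -1.5 cm; v ends -5 cm/s.
4–6 s: v starts -5 cm/s; Δx = -5·2 + ½·-9·2² = -28 cm; v ends -23 cm/s.
x(6) = 9 + Σ Δx = -23.5 cm.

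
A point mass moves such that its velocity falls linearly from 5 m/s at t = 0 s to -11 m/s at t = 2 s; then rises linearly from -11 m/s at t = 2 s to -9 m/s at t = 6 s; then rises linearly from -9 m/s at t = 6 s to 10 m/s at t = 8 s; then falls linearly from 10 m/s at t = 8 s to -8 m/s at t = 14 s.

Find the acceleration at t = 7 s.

9.5 m/s²

Acceleration is the slope of the v-t graph on 6–8 s: (10 − -9)/(8 − 6) = 9.5 m/s².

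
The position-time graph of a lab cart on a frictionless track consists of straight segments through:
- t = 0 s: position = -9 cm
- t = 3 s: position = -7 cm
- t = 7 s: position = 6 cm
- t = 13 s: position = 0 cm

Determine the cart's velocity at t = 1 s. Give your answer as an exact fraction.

Velocity is the slope of the x-t graph on 0–3 s: (-7 − -9)/(3 − 0) = 2/3 cm/s.

2/3 cm/s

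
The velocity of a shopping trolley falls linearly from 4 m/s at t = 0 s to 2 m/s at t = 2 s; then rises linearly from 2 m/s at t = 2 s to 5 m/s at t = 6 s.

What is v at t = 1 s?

3 m/s

On 0–2 s the graph is linear from 4 to 2 m/s: v(1) = 4 + (2 − 4)·(1 − 0)/(2 − 0) = 3 m/s.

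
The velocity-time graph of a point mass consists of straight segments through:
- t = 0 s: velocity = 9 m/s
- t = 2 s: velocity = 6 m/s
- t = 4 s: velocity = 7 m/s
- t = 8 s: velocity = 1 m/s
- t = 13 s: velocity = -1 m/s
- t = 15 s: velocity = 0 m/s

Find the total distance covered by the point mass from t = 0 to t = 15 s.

47.5 m

Distance (not displacement) is the total path length: add the absolute areas under v-t.
0–2 s: |½(9 + 6)(2)| = 15 m
2–4 s: |½(6 + 7)(2)| = 13 m
4–8 s: |½(7 + 1)(4)| = 16 m
8–13 s: v = 0 at t = 10.5 s; triangle areas 1.25 + 1.25 = 2.5 m
13–15 s: |½(-1 + 0)(2)| = 1 m
Total distance = 47.5 m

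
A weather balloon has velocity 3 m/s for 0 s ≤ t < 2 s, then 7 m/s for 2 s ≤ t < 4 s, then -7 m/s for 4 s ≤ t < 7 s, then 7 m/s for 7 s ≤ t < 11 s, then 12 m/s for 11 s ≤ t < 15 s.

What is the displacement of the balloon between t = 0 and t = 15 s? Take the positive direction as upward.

Displacement is the signed area under the v-t curve.
0–2 s: 3 × 2 = 6 m
2–4 s: 7 × 2 = 14 m
4–7 s: -7 × 3 = -21 m
7–11 s: 7 × 4 = 28 m
11–15 s: 12 × 4 = 48 m
Net displacement = 75 m

75 m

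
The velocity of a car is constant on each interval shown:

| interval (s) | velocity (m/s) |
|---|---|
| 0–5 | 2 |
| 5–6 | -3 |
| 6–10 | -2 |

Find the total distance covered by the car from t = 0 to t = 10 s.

Distance (not displacement) is the total path length: add the absolute areas under v-t.
0–5 s: |2| × 5 = 10 m
5–6 s: |-3| × 1 = 3 m
6–10 s: |-2| × 4 = 8 m
Total distance = 21 m

21 m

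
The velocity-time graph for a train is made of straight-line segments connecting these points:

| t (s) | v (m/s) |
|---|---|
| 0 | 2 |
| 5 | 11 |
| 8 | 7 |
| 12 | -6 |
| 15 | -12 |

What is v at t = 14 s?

On 12–15 s the graph is linear from -6 to -12 m/s: v(14) = -6 + (-12 − -6)·(14 − 12)/(15 − 12) = -10 m/s.

-10 m/s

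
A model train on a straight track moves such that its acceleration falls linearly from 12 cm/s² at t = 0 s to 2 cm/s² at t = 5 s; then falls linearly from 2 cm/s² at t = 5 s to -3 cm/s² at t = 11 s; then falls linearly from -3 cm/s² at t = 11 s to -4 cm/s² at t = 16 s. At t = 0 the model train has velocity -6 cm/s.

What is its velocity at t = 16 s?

8.5 cm/s

Δv equals the area under the a-t graph; then v = v₀ + Δv.
0–5 s: ½(12 + 2)(5) = 35 cm/s
5–11 s: ½(2 + -3)(6) = -3 cm/s
11–16 s: ½(-3 + -4)(5) = -17.5 cm/s
Δv = 14.5 cm/s, so v(16) = -6 + (14.5) = 8.5 cm/s.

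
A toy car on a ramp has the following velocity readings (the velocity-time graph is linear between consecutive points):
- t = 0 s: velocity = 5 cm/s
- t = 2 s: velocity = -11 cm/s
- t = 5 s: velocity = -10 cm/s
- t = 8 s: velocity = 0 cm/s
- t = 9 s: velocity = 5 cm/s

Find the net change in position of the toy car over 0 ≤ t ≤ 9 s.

Displacement is the signed area under the v-t curve.
0–2 s: ½(5 + -11)(2) = -6 cm
2–5 s: ½(-11 + -10)(3) = -31.5 cm
5–8 s: ½(-10 + 0)(3) = -15 cm
8–9 s: ½(0 + 5)(1) = 2.5 cm
Net displacement = -50 cm

-50 cm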